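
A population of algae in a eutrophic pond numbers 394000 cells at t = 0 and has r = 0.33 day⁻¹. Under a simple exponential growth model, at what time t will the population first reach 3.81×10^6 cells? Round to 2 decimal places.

Set N₀·e^(rt) = 3.81×10^6: e^(0.33·t) = 3.81×10^6/394000 = 9.6701.
0.33·t = ln(9.6701) = 2.269, so t = 2.269/0.33 = 6.8759.

6.88 days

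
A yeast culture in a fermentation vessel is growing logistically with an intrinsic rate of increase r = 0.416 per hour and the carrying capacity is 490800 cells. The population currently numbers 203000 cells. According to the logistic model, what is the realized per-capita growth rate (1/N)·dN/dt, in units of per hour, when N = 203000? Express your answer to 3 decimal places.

(1/N)·dN/dt = r(1 − N/K) = 0.416 × (1 − 203000/490800).
= 0.416 × 0.58639 = 0.24394.

0.244 per hour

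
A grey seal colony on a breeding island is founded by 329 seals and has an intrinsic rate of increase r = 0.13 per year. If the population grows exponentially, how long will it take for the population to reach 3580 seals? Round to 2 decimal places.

Set N₀·e^(rt) = 3580: e^(0.13·t) = 3580/329 = 10.881.
0.13·t = ln(10.881) = 2.3871, so t = 2.3871/0.13 = 18.362.

18.36 years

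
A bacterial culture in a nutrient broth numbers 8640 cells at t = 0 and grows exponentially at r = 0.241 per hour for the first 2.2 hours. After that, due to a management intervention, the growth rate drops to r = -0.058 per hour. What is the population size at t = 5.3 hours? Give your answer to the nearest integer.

Phase 1: N(2.2) = 8640·e^(0.241×2.2) = 8640·e^0.5302 = 14681.7.
Phase 2 runs for 5.3 − 2.2 = 3.1 hours at r = -0.058.
N(5.3) = 14681.7·e^(-0.058×3.1) = 14681.7·e^-0.1798 = 12265.6.

12266 cells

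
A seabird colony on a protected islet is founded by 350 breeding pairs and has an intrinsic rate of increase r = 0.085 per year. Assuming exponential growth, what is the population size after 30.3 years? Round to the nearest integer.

4598 breeding pairs

N(t) = N₀·e^(rt) = 350 × e^(0.085×30.3) = 350 × e^2.576.
e^2.576 ≈ 13.138, so N ≈ 350 × 13.138 = 4598.26.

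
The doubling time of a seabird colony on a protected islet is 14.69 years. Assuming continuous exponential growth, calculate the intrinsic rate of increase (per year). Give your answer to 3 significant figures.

0.0472 per year

r = ln(2)/t_d = 0.6931/14.69 = 0.047185.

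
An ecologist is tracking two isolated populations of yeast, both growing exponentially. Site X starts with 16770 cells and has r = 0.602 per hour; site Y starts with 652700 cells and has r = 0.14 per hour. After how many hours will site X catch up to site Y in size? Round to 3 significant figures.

7.93 hours

Set 16770·e^(0.602t) = 652700·e^(0.14t).
e^((0.602 − 0.14)t) = 652700/16770 → e^(0.462·t) = 38.921.
0.462·t = ln(38.921) = 3.6615, so t = 3.6615/0.462 = 7.9254.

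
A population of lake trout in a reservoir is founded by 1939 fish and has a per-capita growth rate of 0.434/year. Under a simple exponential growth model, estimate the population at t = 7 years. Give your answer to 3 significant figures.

40500 fish

N(t) = N₀·e^(rt) = 1939 × e^(0.434×7) = 1939 × e^3.038.
e^3.038 ≈ 20.863, so N ≈ 1939 × 20.863 = 40454.3.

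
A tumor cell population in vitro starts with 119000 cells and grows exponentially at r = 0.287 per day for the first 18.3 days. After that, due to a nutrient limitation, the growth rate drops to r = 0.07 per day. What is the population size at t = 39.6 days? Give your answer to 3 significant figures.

101000000 cells

Phase 1: N(18.3) = 119000·e^(0.287×18.3) = 119000·e^5.252 = 2.272506×10^7.
Phase 2 runs for 39.6 − 18.3 = 21.3 days at r = 0.07.
N(39.6) = 2.272506×10^7·e^(0.07×21.3) = 2.272506×10^7·e^1.491 = 1.009341×10^8.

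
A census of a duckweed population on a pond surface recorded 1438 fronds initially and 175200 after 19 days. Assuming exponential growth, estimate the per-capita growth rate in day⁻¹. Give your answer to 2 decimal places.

0.25 per day

From N(t) = N₀·e^(rt): e^(r·19) = 175200/1438 = 121.84.
r·19 = ln(121.84) = 4.8027, so r = 4.8027/19 = 0.25277.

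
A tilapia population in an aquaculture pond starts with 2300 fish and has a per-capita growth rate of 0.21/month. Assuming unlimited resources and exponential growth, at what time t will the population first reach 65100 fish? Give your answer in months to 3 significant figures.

15.9 months

Set N₀·e^(rt) = 65100: e^(0.21·t) = 65100/2300 = 28.304.
0.21·t = ln(28.304) = 3.343, so t = 3.343/0.21 = 15.919.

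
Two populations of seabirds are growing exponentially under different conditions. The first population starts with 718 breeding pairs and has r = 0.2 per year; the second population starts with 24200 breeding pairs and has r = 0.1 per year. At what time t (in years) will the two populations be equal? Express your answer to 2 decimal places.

35.18 years

Set 718·e^(0.2t) = 24200·e^(0.1t).
e^((0.2 − 0.1)t) = 24200/718 → e^(0.1·t) = 33.705.
0.1·t = ln(33.705) = 3.5176, so t = 3.5176/0.1 = 35.176.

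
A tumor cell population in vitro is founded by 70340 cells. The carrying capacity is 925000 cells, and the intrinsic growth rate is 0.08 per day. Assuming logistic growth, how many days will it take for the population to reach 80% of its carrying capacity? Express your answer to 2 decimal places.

A = (K − N₀)/N₀ = (925000 − 70340)/70340 = 12.15.
Solve 925000/(1 + 12.15·e^(−0.08t)) = 740000: 1 + 12.15·e^(−0.08t) = 1.25, so e^(−0.08t) = 0.0205754.
−0.08·t = ln(0.0205754) = -3.8837, so t = 3.8837/0.08 = 48.546.

48.55 days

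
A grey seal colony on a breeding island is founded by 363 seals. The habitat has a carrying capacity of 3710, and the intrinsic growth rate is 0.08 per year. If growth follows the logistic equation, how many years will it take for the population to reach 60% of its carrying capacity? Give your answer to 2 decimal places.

A = (K − N₀)/N₀ = (3710 − 363)/363 = 9.2204.
Solve 3710/(1 + 9.2204·e^(−0.08t)) = 2226: 1 + 9.2204·e^(−0.08t) = 1.6667, so e^(−0.08t) = 0.0723036.
−0.08·t = ln(0.0723036) = -2.6269, so t = 2.6269/0.08 = 32.836.

32.84 years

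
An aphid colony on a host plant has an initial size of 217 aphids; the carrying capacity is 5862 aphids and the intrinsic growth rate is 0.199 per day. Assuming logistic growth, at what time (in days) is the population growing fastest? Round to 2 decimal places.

Logistic growth is fastest at N = K/2 = 2931.
A = (K − N₀)/N₀ = 26.014. Set K/(1 + A·e^(−rt)) = K/2 → A·e^(−rt) = 1.
e^(−0.199t) = 1/26.014 = 0.0384411, so t = ln(26.014)/0.199 = 3.2586/0.199 = 16.375.

16.38 days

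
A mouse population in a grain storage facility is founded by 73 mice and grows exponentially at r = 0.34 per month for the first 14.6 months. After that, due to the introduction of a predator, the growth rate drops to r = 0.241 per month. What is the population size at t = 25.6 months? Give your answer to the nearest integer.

148073 mice

Phase 1: N(14.6) = 73·e^(0.34×14.6) = 73·e^4.964 = 10451.1.
Phase 2 runs for 25.6 − 14.6 = 11 months at r = 0.241.
N(25.6) = 10451.1·e^(0.241×11) = 10451.1·e^2.651 = 148073.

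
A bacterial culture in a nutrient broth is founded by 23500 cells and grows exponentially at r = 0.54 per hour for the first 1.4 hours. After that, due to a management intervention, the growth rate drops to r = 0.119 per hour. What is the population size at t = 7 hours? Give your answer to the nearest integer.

Phase 1: N(1.4) = 23500·e^(0.54×1.4) = 23500·e^0.756 = 50048.9.
Phase 2 runs for 7 − 1.4 = 5.6 hours at r = 0.119.
N(7) = 50048.9·e^(0.119×5.6) = 50048.9·e^0.6664 = 97455.9.

97456 cells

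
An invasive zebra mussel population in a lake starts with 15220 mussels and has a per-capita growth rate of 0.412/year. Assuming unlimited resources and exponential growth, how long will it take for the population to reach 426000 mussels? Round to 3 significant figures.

Set N₀·e^(rt) = 426000: e^(0.412·t) = 426000/15220 = 27.989.
0.412·t = ln(27.989) = 3.3318, so t = 3.3318/0.412 = 8.087.

8.09 years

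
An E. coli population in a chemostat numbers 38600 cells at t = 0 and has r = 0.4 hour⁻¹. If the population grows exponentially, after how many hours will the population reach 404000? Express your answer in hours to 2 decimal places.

Set N₀·e^(rt) = 404000: e^(0.4·t) = 404000/38600 = 10.466.
0.4·t = ln(10.466) = 2.3482, so t = 2.3482/0.4 = 5.8704.

5.87 hours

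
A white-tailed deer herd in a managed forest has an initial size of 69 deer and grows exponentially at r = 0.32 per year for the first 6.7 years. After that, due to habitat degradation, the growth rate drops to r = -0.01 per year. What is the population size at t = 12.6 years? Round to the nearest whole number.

Phase 1: N(6.7) = 69·e^(0.32×6.7) = 69·e^2.144 = 588.812.
Phase 2 runs for 12.6 − 6.7 = 5.9 years at r = -0.01.
N(12.6) = 588.812·e^(-0.01×5.9) = 588.812·e^-0.059 = 555.077.

555 deer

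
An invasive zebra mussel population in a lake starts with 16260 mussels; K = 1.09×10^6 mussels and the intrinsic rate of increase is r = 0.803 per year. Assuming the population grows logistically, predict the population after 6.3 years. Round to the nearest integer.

A = (K − N₀)/N₀ = (1.09×10^6 − 16260)/16260 = 66.036.
N(t) = K/(1 + A·e^(−rt)) = 1.09×10^6/(1 + 66.036×e^(−0.803×6.3)).
e^(−5.059) = 0.0063525; denominator = 1 + 66.036×0.0063525 = 1.4195.
N = 1.09×10^6/1.4195 = 767879.

767879 mussels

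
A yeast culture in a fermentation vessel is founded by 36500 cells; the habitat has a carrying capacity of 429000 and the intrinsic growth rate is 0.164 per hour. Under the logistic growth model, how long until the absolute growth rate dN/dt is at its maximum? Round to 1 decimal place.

14.5 hours

Logistic growth is fastest at N = K/2 = 214500.
A = (K − N₀)/N₀ = 10.753. Set K/(1 + A·e^(−rt)) = K/2 → A·e^(−rt) = 1.
e^(−0.164t) = 1/10.753 = 0.0929936, so t = ln(10.753)/0.164 = 2.3752/0.164 = 14.483.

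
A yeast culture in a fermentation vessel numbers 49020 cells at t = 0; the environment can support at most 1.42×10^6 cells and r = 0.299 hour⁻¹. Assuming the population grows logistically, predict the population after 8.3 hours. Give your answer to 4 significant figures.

425400 cells

A = (K − N₀)/N₀ = (1.42×10^6 − 49020)/49020 = 27.968.
N(t) = K/(1 + A·e^(−rt)) = 1.42×10^6/(1 + 27.968×e^(−0.299×8.3)).
e^(−2.482) = 0.083601; denominator = 1 + 27.968×0.083601 = 3.3381.
N = 1.42×10^6/3.3381 = 425387.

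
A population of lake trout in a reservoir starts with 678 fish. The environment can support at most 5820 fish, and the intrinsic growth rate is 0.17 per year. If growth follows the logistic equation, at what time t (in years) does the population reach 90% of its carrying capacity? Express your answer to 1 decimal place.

24.8 years

A = (K − N₀)/N₀ = (5820 − 678)/678 = 7.5841.
Solve 5820/(1 + 7.5841·e^(−0.17t)) = 5238: 1 + 7.5841·e^(−0.17t) = 1.1111, so e^(−0.17t) = 0.0146506.
−0.17·t = ln(0.0146506) = -4.2233, so t = 4.2233/0.17 = 24.843.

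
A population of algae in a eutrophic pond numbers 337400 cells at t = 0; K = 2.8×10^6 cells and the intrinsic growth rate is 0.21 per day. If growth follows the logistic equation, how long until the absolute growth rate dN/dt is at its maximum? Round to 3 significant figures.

Logistic growth is fastest at N = K/2 = 1.4×10^6.
A = (K − N₀)/N₀ = 7.2988. Set K/(1 + A·e^(−rt)) = K/2 → A·e^(−rt) = 1.
e^(−0.21t) = 1/7.2988 = 0.13701, so t = ln(7.2988)/0.21 = 1.9877/0.21 = 9.4653.

9.47 days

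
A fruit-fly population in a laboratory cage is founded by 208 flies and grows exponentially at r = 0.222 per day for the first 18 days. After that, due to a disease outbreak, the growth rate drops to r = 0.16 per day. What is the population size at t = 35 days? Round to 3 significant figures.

Phase 1: N(18) = 208·e^(0.222×18) = 208·e^3.996 = 11311.1.
Phase 2 runs for 35 − 18 = 17 days at r = 0.16.
N(35) = 11311.1·e^(0.16×17) = 11311.1·e^2.72 = 171706.

172000 flies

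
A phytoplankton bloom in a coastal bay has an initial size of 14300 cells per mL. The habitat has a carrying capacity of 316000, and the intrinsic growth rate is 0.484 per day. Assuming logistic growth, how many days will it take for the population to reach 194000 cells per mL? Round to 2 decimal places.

A = (K − N₀)/N₀ = (316000 − 14300)/14300 = 21.098.
Solve 316000/(1 + 21.098·e^(−0.484t)) = 194000: 1 + 21.098·e^(−0.484t) = 1.6289, so e^(−0.484t) = 0.029807.
−0.484·t = ln(0.029807) = -3.513, so t = 3.513/0.484 = 7.2583.

7.26 days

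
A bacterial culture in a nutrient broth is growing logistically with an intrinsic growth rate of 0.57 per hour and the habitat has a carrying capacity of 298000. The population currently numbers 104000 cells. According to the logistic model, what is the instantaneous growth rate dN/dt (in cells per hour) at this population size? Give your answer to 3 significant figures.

38600 cells per hour

dN/dt = rN(1 − N/K) = 0.57 × 104000 × (1 − 104000/298000).
1 − 104000/298000 = 0.65101; dN/dt = 0.57 × 104000 × 0.65101 = 38592.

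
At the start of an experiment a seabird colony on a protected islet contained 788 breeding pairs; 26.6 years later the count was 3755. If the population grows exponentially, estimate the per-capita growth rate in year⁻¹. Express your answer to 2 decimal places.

0.06 per year

From N(t) = N₀·e^(rt): e^(r·26.6) = 3755/788 = 4.7652.
r·26.6 = ln(4.7652) = 1.5613, so r = 1.5613/26.6 = 0.058697.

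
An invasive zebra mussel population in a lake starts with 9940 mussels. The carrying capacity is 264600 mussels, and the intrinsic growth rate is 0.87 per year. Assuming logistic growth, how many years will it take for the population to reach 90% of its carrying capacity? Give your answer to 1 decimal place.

6.3 years

A = (K − N₀)/N₀ = (264600 − 9940)/9940 = 25.62.
Solve 264600/(1 + 25.62·e^(−0.87t)) = 238140: 1 + 25.62·e^(−0.87t) = 1.1111, so e^(−0.87t) = 0.00433694.
−0.87·t = ln(0.00433694) = -5.4406, so t = 5.4406/0.87 = 6.2535.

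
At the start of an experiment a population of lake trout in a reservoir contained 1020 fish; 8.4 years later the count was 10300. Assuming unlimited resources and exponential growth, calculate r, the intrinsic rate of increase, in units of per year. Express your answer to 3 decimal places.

From N(t) = N₀·e^(rt): e^(r·8.4) = 10300/1020 = 10.098.
r·8.4 = ln(10.098) = 2.3123, so r = 2.3123/8.4 = 0.27528.

0.275 per year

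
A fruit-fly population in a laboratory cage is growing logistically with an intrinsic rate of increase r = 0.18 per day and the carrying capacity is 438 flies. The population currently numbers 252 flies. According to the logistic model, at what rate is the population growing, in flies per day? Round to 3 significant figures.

dN/dt = rN(1 − N/K) = 0.18 × 252 × (1 − 252/438).
1 − 252/438 = 0.42466; dN/dt = 0.18 × 252 × 0.42466 = 19.262.

19.3 flies per day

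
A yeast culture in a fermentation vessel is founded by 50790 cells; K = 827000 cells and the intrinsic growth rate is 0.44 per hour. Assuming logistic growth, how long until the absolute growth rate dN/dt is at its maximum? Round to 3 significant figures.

Logistic growth is fastest at N = K/2 = 413500.
A = (K − N₀)/N₀ = 15.283. Set K/(1 + A·e^(−rt)) = K/2 → A·e^(−rt) = 1.
e^(−0.44t) = 1/15.283 = 0.0654333, so t = ln(15.283)/0.44 = 2.7267/0.44 = 6.1971.

6.20 hours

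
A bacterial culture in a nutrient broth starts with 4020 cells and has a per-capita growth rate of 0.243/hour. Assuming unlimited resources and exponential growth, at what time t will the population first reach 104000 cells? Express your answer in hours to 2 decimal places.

Set N₀·e^(rt) = 104000: e^(0.243·t) = 104000/4020 = 25.871.
0.243·t = ln(25.871) = 3.2531, so t = 3.2531/0.243 = 13.387.

13.39 hours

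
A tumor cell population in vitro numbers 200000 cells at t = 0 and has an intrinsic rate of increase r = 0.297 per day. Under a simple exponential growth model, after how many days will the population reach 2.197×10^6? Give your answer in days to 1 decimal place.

Set N₀·e^(rt) = 2.197×10^6: e^(0.297·t) = 2.197×10^6/200000 = 10.985.
0.297·t = ln(10.985) = 2.3965, so t = 2.3965/0.297 = 8.0691.

8.1 days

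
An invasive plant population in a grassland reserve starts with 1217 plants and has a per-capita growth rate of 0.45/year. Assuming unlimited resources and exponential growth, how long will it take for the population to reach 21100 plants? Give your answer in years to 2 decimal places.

6.34 years

Set N₀·e^(rt) = 21100: e^(0.45·t) = 21100/1217 = 17.338.
0.45·t = ln(17.338) = 2.8529, so t = 2.8529/0.45 = 6.3397.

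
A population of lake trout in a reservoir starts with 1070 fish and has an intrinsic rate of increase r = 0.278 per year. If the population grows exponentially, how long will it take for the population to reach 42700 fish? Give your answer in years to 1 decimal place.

Set N₀·e^(rt) = 42700: e^(0.278·t) = 42700/1070 = 39.907.
0.278·t = ln(39.907) = 3.6865, so t = 3.6865/0.278 = 13.261.

13.3 years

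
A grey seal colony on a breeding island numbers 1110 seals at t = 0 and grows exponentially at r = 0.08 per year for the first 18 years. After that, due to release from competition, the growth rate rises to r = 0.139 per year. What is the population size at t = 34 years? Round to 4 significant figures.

Phase 1: N(18) = 1110·e^(0.08×18) = 1110·e^1.44 = 4684.97.
Phase 2 runs for 34 − 18 = 16 years at r = 0.139.
N(34) = 4684.97·e^(0.139×16) = 4684.97·e^2.224 = 43309.

43310 seals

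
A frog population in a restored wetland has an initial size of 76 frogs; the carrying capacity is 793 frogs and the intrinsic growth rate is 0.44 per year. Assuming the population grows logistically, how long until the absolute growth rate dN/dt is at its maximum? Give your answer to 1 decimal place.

Logistic growth is fastest at N = K/2 = 396.5.
A = (K − N₀)/N₀ = 9.4342. Set K/(1 + A·e^(−rt)) = K/2 → A·e^(−rt) = 1.
e^(−0.44t) = 1/9.4342 = 0.105997, so t = ln(9.4342)/0.44 = 2.2443/0.44 = 5.1008.

5.1 years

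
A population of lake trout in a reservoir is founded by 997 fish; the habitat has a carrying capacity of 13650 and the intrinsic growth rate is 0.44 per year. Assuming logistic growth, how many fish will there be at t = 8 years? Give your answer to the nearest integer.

9923 fish

A = (K − N₀)/N₀ = (13650 − 997)/997 = 12.691.
N(t) = K/(1 + A·e^(−rt)) = 13650/(1 + 12.691×e^(−0.44×8)).
e^(−3.52) = 0.029599; denominator = 1 + 12.691×0.029599 = 1.3756.
N = 13650/1.3756 = 9922.59.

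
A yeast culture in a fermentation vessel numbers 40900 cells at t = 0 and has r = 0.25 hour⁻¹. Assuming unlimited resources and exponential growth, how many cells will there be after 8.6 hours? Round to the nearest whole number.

351121 cells

N(t) = N₀·e^(rt) = 40900 × e^(0.25×8.6) = 40900 × e^2.15.
e^2.15 ≈ 8.5849, so N ≈ 40900 × 8.5849 = 351121.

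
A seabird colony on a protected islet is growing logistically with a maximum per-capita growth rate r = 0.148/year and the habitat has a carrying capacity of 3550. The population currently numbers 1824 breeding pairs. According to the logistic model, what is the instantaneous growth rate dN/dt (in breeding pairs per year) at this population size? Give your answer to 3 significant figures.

dN/dt = rN(1 − N/K) = 0.148 × 1824 × (1 − 1824/3550).
1 − 1824/3550 = 0.4862; dN/dt = 0.148 × 1824 × 0.4862 = 131.25.

131 breeding pairs per year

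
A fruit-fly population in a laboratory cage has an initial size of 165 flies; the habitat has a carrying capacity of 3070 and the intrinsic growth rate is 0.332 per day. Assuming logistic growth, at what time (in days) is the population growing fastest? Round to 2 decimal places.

8.64 days

Logistic growth is fastest at N = K/2 = 1535.
A = (K − N₀)/N₀ = 17.606. Set K/(1 + A·e^(−rt)) = K/2 → A·e^(−rt) = 1.
e^(−0.332t) = 1/17.606 = 0.0567986, so t = ln(17.606)/0.332 = 2.8682/0.332 = 8.6393.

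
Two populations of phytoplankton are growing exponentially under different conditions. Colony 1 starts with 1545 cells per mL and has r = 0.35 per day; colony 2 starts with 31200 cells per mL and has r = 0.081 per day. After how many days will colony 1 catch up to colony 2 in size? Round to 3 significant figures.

11.2 days

Set 1545·e^(0.35t) = 31200·e^(0.081t).
e^((0.35 − 0.081)t) = 31200/1545 → e^(0.269·t) = 20.194.
0.269·t = ln(20.194) = 3.0054, so t = 3.0054/0.269 = 11.172.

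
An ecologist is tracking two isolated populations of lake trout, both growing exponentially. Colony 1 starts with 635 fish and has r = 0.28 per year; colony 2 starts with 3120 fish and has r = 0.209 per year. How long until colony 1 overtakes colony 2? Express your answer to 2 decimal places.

Set 635·e^(0.28t) = 3120·e^(0.209t).
e^((0.28 − 0.209)t) = 3120/635 → e^(0.071·t) = 4.9134.
0.071·t = ln(4.9134) = 1.592, so t = 1.592/0.071 = 22.422.

22.42 years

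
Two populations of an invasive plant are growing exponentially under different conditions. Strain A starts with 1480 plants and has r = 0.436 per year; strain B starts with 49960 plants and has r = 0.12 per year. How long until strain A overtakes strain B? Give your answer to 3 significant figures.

Set 1480·e^(0.436t) = 49960·e^(0.12t).
e^((0.436 − 0.12)t) = 49960/1480 → e^(0.316·t) = 33.757.
0.316·t = ln(33.757) = 3.5192, so t = 3.5192/0.316 = 11.137.

11.1 years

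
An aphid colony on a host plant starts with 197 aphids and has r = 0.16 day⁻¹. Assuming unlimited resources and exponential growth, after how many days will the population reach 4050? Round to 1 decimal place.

Set N₀·e^(rt) = 4050: e^(0.16·t) = 4050/197 = 20.558.
0.16·t = ln(20.558) = 3.0233, so t = 3.0233/0.16 = 18.895.

18.9 days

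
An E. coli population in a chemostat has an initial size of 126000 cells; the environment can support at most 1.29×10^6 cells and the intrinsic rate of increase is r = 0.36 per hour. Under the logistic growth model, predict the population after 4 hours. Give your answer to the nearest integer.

404546 cells

A = (K − N₀)/N₀ = (1.29×10^6 − 126000)/126000 = 9.2381.
N(t) = K/(1 + A·e^(−rt)) = 1.29×10^6/(1 + 9.2381×e^(−0.36×4)).
e^(−1.44) = 0.23693; denominator = 1 + 9.2381×0.23693 = 3.1888.
N = 1.29×10^6/3.1888 = 404546.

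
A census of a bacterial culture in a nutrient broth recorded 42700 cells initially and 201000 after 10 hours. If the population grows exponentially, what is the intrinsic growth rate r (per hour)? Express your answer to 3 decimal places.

0.155 per hour

From N(t) = N₀·e^(rt): e^(r·10) = 201000/42700 = 4.7073.
r·10 = ln(4.7073) = 1.5491, so r = 1.5491/10 = 0.15491.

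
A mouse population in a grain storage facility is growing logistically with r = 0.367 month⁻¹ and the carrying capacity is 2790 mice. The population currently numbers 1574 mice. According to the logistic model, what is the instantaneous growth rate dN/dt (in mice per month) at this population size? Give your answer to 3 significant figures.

252 mice per month

dN/dt = rN(1 − N/K) = 0.367 × 1574 × (1 − 1574/2790).
1 − 1574/2790 = 0.43584; dN/dt = 0.367 × 1574 × 0.43584 = 251.77.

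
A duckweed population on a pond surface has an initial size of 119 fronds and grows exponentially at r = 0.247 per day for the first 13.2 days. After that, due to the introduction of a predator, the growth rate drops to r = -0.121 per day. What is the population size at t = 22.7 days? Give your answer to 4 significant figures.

982.4 fronds

Phase 1: N(13.2) = 119·e^(0.247×13.2) = 119·e^3.26 = 3101.14.
Phase 2 runs for 22.7 − 13.2 = 9.5 days at r = -0.121.
N(22.7) = 3101.14·e^(-0.121×9.5) = 3101.14·e^-1.149 = 982.424.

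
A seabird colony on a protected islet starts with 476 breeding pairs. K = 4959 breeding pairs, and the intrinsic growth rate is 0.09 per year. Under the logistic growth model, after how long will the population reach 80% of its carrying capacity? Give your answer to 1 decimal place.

40.3 years

A = (K − N₀)/N₀ = (4959 − 476)/476 = 9.4181.
Solve 4959/(1 + 9.4181·e^(−0.09t)) = 3967.2: 1 + 9.4181·e^(−0.09t) = 1.25, so e^(−0.09t) = 0.0265447.
−0.09·t = ln(0.0265447) = -3.6289, so t = 3.6289/0.09 = 40.321.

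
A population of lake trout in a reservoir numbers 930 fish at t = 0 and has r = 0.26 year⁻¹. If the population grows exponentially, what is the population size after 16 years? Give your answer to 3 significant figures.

N(t) = N₀·e^(rt) = 930 × e^(0.26×16) = 930 × e^4.16.
e^4.16 ≈ 64.072, so N ≈ 930 × 64.072 = 59586.5.

59600 fish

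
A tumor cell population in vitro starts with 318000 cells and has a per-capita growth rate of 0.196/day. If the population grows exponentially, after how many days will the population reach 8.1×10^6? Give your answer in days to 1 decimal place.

Set N₀·e^(rt) = 8.1×10^6: e^(0.196·t) = 8.1×10^6/318000 = 25.472.
0.196·t = ln(25.472) = 3.2376, so t = 3.2376/0.196 = 16.518.

16.5 days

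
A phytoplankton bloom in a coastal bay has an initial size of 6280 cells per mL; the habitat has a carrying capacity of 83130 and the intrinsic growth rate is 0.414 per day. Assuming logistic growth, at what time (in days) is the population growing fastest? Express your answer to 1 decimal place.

6.0 days

Logistic growth is fastest at N = K/2 = 41565.
A = (K − N₀)/N₀ = 12.237. Set K/(1 + A·e^(−rt)) = K/2 → A·e^(−rt) = 1.
e^(−0.414t) = 1/12.237 = 0.0817176, so t = ln(12.237)/0.414 = 2.5045/0.414 = 6.0495.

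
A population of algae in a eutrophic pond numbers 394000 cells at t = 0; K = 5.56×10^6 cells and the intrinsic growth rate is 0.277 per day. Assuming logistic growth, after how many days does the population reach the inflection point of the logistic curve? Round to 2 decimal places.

9.29 days

Logistic growth is fastest at N = K/2 = 2.78×10^6.
A = (K − N₀)/N₀ = 13.112. Set K/(1 + A·e^(−rt)) = K/2 → A·e^(−rt) = 1.
e^(−0.277t) = 1/13.112 = 0.0762679, so t = ln(13.112)/0.277 = 2.5735/0.277 = 9.2906.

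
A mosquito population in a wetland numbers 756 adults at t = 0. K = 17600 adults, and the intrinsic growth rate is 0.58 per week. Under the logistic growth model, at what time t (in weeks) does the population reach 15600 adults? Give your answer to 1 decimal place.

A = (K − N₀)/N₀ = (17600 − 756)/756 = 22.28.
Solve 17600/(1 + 22.28·e^(−0.58t)) = 15600: 1 + 22.28·e^(−0.58t) = 1.1282, so e^(−0.58t) = 0.00575416.
−0.58·t = ln(0.00575416) = -5.1578, so t = 5.1578/0.58 = 8.8928.

8.9 weeks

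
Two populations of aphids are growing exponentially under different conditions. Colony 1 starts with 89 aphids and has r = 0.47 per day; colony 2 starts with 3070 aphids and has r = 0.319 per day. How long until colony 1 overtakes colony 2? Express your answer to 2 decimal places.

Set 89·e^(0.47t) = 3070·e^(0.319t).
e^((0.47 − 0.319)t) = 3070/89 → e^(0.151·t) = 34.494.
0.151·t = ln(34.494) = 3.5408, so t = 3.5408/0.151 = 23.449.

23.45 days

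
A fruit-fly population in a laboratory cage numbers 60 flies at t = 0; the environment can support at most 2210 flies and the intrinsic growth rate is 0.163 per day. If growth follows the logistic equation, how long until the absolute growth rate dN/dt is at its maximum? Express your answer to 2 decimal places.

Logistic growth is fastest at N = K/2 = 1105.
A = (K − N₀)/N₀ = 35.833. Set K/(1 + A·e^(−rt)) = K/2 → A·e^(−rt) = 1.
e^(−0.163t) = 1/35.833 = 0.027907, so t = ln(35.833)/0.163 = 3.5789/0.163 = 21.956.

21.96 days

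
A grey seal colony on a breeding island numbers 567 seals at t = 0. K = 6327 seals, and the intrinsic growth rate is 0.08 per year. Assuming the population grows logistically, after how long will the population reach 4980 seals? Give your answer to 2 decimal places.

45.32 years

A = (K − N₀)/N₀ = (6327 − 567)/567 = 10.159.
Solve 6327/(1 + 10.159·e^(−0.08t)) = 4980: 1 + 10.159·e^(−0.08t) = 1.2705, so e^(−0.08t) = 0.0266256.
−0.08·t = ln(0.0266256) = -3.6259, so t = 3.6259/0.08 = 45.324.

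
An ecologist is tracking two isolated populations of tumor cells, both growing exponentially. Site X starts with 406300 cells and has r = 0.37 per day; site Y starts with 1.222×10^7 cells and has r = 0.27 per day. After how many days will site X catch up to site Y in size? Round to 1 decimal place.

34.0 days

Set 406300·e^(0.37t) = 1.222×10^7·e^(0.27t).
e^((0.37 − 0.27)t) = 1.222×10^7/406300 → e^(0.1·t) = 30.076.
0.1·t = ln(30.076) = 3.4037, so t = 3.4037/0.1 = 34.037.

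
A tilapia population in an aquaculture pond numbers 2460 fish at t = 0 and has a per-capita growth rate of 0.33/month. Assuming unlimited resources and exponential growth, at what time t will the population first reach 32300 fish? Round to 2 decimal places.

7.80 months

Set N₀·e^(rt) = 32300: e^(0.33·t) = 32300/2460 = 13.13.
0.33·t = ln(13.13) = 2.5749, so t = 2.5749/0.33 = 7.8027.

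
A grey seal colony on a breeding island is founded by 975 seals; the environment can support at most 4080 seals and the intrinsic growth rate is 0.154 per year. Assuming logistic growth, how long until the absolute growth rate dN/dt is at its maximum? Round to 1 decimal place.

7.5 years

Logistic growth is fastest at N = K/2 = 2040.
A = (K − N₀)/N₀ = 3.1846. Set K/(1 + A·e^(−rt)) = K/2 → A·e^(−rt) = 1.
e^(−0.154t) = 1/3.1846 = 0.31401, so t = ln(3.1846)/0.154 = 1.1583/0.154 = 7.5216.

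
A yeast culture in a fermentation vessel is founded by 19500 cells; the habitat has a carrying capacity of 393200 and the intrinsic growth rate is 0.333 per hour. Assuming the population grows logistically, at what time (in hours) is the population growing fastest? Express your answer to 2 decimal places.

8.87 hours

Logistic growth is fastest at N = K/2 = 196600.
A = (K − N₀)/N₀ = 19.164. Set K/(1 + A·e^(−rt)) = K/2 → A·e^(−rt) = 1.
e^(−0.333t) = 1/19.164 = 0.0521809, so t = ln(19.164)/0.333 = 2.953/0.333 = 8.868.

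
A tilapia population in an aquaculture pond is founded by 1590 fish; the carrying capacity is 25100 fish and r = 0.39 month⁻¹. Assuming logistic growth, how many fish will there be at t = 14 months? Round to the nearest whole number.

A = (K − N₀)/N₀ = (25100 − 1590)/1590 = 14.786.
N(t) = K/(1 + A·e^(−rt)) = 25100/(1 + 14.786×e^(−0.39×14)).
e^(−5.46) = 0.0042536; denominator = 1 + 14.786×0.0042536 = 1.0629.
N = 25100/1.0629 = 23614.8.

23615 fish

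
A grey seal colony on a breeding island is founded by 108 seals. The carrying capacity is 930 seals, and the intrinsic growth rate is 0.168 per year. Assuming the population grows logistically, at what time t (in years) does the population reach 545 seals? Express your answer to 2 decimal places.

14.15 years

A = (K − N₀)/N₀ = (930 − 108)/108 = 7.6111.
Solve 930/(1 + 7.6111·e^(−0.168t)) = 545: 1 + 7.6111·e^(−0.168t) = 1.7064, so e^(−0.168t) = 0.0928146.
−0.168·t = ln(0.0928146) = -2.3772, so t = 2.3772/0.168 = 14.15.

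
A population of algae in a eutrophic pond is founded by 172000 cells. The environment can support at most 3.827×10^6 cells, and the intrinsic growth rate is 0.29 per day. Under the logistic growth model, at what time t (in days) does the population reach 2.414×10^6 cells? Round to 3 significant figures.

A = (K − N₀)/N₀ = (3.827×10^6 − 172000)/172000 = 21.25.
Solve 3.827×10^6/(1 + 21.25·e^(−0.29t)) = 2.414×10^6: 1 + 21.25·e^(−0.29t) = 1.5853, so e^(−0.29t) = 0.0275452.
−0.29·t = ln(0.0275452) = -3.5919, so t = 3.5919/0.29 = 12.386.

12.4 days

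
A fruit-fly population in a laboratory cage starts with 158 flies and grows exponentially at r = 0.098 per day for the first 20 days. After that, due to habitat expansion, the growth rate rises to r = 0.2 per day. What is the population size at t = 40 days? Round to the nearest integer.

61242 flies

Phase 1: N(20) = 158·e^(0.098×20) = 158·e^1.96 = 1121.69.
Phase 2 runs for 40 − 20 = 20 days at r = 0.2.
N(40) = 1121.69·e^(0.2×20) = 1121.69·e^4 = 61242.4.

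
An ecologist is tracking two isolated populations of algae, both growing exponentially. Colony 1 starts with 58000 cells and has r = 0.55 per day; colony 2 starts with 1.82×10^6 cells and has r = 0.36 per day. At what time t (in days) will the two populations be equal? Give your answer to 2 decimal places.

18.14 days

Set 58000·e^(0.55t) = 1.82×10^6·e^(0.36t).
e^((0.55 − 0.36)t) = 1.82×10^6/58000 → e^(0.19·t) = 31.379.
0.19·t = ln(31.379) = 3.4461, so t = 3.4461/0.19 = 18.138.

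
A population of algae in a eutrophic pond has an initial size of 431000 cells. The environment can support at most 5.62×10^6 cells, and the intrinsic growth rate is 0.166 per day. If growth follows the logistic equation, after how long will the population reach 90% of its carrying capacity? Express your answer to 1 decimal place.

A = (K − N₀)/N₀ = (5.62×10^6 − 431000)/431000 = 12.039.
Solve 5.62×10^6/(1 + 12.039·e^(−0.166t)) = 5.058×10^6: 1 + 12.039·e^(−0.166t) = 1.1111, so e^(−0.166t) = 0.00922892.
−0.166·t = ln(0.00922892) = -4.6854, so t = 4.6854/0.166 = 28.225.

28.2 days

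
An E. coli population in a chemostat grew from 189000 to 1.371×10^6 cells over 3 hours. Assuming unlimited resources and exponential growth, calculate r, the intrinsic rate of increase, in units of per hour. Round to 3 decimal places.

0.661 per hour

From N(t) = N₀·e^(rt): e^(r·3) = 1.371×10^6/189000 = 7.254.
r·3 = ln(7.254) = 1.9815, so r = 1.9815/3 = 0.66052.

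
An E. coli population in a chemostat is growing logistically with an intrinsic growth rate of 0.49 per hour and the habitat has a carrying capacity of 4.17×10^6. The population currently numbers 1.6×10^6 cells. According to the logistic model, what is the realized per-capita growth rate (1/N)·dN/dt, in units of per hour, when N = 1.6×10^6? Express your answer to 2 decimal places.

0.30 per hour

(1/N)·dN/dt = r(1 − N/K) = 0.49 × (1 − 1.6×10^6/4.17×10^6).
= 0.49 × 0.61631 = 0.30199.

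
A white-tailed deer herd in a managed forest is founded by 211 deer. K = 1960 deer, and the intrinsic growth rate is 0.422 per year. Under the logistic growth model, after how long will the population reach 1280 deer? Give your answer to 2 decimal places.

6.51 years

A = (K − N₀)/N₀ = (1960 − 211)/211 = 8.2891.
Solve 1960/(1 + 8.2891·e^(−0.422t)) = 1280: 1 + 8.2891·e^(−0.422t) = 1.5312, so e^(−0.422t) = 0.0640902.
−0.422·t = ln(0.0640902) = -2.7475, so t = 2.7475/0.422 = 6.5106.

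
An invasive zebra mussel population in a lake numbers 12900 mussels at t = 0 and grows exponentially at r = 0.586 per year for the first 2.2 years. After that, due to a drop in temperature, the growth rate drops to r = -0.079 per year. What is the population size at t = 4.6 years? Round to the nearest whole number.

Phase 1: N(2.2) = 12900·e^(0.586×2.2) = 12900·e^1.289 = 46825.5.
Phase 2 runs for 4.6 − 2.2 = 2.4 years at r = -0.079.
N(4.6) = 46825.5·e^(-0.079×2.4) = 46825.5·e^-0.1896 = 38738.2.

38738 mussels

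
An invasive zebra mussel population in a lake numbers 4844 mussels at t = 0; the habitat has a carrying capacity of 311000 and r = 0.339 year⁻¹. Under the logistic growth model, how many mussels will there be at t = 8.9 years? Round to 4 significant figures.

A = (K − N₀)/N₀ = (311000 − 4844)/4844 = 63.203.
N(t) = K/(1 + A·e^(−rt)) = 311000/(1 + 63.203×e^(−0.339×8.9)).
e^(−3.017) = 0.048943; denominator = 1 + 63.203×0.048943 = 4.0933.
N = 311000/4.0933 = 75976.9.

75980 mussels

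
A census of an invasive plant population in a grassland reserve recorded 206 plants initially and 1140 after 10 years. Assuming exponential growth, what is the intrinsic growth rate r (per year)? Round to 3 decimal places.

From N(t) = N₀·e^(rt): e^(r·10) = 1140/206 = 5.534.
r·10 = ln(5.534) = 1.7109, so r = 1.7109/10 = 0.17109.

0.171 per year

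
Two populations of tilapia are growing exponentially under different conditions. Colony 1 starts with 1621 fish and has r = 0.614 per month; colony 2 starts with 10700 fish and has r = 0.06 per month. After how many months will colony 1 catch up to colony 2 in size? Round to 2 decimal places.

3.41 months

Set 1621·e^(0.614t) = 10700·e^(0.06t).
e^((0.614 − 0.06)t) = 10700/1621 → e^(0.554·t) = 6.6009.
0.554·t = ln(6.6009) = 1.8872, so t = 1.8872/0.554 = 3.4065.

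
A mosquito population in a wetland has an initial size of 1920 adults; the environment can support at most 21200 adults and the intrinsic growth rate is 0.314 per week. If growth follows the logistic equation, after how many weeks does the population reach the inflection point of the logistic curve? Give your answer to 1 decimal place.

Logistic growth is fastest at N = K/2 = 10600.
A = (K − N₀)/N₀ = 10.042. Set K/(1 + A·e^(−rt)) = K/2 → A·e^(−rt) = 1.
e^(−0.314t) = 1/10.042 = 0.0995851, so t = ln(10.042)/0.314 = 2.3067/0.314 = 7.3463.

7.3 weeks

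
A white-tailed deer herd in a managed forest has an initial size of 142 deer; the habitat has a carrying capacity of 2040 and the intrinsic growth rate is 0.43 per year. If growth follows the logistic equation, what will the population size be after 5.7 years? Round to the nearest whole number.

948 deer

A = (K − N₀)/N₀ = (2040 − 142)/142 = 13.366.
N(t) = K/(1 + A·e^(−rt)) = 2040/(1 + 13.366×e^(−0.43×5.7)).
e^(−2.451) = 0.086207; denominator = 1 + 13.366×0.086207 = 2.1523.
N = 2040/2.1523 = 947.839.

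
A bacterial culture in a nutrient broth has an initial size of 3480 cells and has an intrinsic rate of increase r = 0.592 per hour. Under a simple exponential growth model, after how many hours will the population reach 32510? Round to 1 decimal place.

Set N₀·e^(rt) = 32510: e^(0.592·t) = 32510/3480 = 9.342.
0.592·t = ln(9.342) = 2.2345, so t = 2.2345/0.592 = 3.7745.

3.8 hours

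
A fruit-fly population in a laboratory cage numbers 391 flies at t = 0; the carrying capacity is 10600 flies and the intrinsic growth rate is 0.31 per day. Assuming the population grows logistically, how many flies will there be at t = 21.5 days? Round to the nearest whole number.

A = (K − N₀)/N₀ = (10600 − 391)/391 = 26.11.
N(t) = K/(1 + A·e^(−rt)) = 10600/(1 + 26.11×e^(−0.31×21.5)).
e^(−6.665) = 0.0012748; denominator = 1 + 26.11×0.0012748 = 1.0333.
N = 10600/1.0333 = 10258.6.

10259 flies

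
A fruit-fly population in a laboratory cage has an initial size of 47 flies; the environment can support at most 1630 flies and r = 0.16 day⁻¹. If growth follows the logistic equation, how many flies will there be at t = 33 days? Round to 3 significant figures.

A = (K − N₀)/N₀ = (1630 − 47)/47 = 33.681.
N(t) = K/(1 + A·e^(−rt)) = 1630/(1 + 33.681×e^(−0.16×33)).
e^(−5.28) = 0.0050924; denominator = 1 + 33.681×0.0050924 = 1.1715.
N = 1630/1.1715 = 1391.36.

1390 flies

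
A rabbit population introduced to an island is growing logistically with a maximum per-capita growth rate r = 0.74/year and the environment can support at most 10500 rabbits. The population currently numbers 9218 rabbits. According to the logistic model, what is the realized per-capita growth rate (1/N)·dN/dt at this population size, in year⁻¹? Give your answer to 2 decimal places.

(1/N)·dN/dt = r(1 − N/K) = 0.74 × (1 − 9218/10500).
= 0.74 × 0.1221 = 0.09035.

0.09 per year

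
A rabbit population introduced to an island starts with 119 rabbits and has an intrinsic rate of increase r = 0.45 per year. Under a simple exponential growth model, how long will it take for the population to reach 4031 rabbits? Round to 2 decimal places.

7.83 years

Set N₀·e^(rt) = 4031: e^(0.45·t) = 4031/119 = 33.874.
0.45·t = ln(33.874) = 3.5226, so t = 3.5226/0.45 = 7.8281.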